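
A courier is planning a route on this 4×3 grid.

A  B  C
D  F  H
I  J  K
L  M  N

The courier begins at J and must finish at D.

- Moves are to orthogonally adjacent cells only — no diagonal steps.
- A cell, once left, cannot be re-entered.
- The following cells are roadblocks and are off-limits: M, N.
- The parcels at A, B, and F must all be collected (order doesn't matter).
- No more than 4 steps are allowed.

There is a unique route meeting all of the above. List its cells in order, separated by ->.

The budget equals the shortest possible length, so every move has to be on a shortest route through the required cells.
Route from J: 2× up (reaching B), left to A, down to D — 4 moves in all.
Check: all required cells visited; 4 ≤ 4 moves.

J -> F -> B -> A -> D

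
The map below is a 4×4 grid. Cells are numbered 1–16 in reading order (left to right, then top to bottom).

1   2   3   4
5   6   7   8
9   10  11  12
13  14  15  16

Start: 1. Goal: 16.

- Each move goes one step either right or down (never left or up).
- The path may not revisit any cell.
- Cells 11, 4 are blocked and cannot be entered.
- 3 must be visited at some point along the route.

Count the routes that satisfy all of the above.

A right/down-only route from 1 to 16 makes exactly 3 down-moves and 3 right-moves in some order.
With no other constraints that would be C(6,3) = 20 routes.
Split at 3 and multiply the segment counts (each segment already excludes blocked cells): 1→3: 1; 3→16: 1; product = 1.
That gives 1 route.

1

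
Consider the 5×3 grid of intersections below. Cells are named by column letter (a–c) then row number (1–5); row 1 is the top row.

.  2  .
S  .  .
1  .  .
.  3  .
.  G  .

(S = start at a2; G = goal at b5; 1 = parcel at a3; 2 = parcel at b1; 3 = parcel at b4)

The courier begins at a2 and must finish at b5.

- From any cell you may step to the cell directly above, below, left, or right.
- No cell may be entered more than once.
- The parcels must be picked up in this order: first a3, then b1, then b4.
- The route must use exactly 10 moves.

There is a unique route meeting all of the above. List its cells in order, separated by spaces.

a2 a3 b3 b2 b1 c1 c2 c3 c4 b4 b5

The waypoints must appear in the order a3, b1, b4, with no cell reused.
Route from a2: down 1 to a3, right 1 to b3, up 2 to b1, right 1 to c1, down 3 to c4, left 1 to b4, down 1 to b5 — 10 moves in all.
Check: order respected (1 at step 1, 2 at step 4, 3 at step 9); 10 moves as required.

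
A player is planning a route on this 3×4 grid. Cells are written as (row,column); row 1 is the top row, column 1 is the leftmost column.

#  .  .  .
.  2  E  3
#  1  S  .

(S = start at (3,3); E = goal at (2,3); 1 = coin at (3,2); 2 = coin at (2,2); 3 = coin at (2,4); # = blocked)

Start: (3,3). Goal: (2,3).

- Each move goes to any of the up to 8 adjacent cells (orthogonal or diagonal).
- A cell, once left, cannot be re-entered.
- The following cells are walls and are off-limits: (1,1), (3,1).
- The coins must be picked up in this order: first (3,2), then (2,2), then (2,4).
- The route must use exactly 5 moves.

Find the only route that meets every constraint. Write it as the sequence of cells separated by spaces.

The waypoints must appear in the order (3,2), (2,2), (2,4), with no cell reused.
Route from (3,3): left 1 to (3,2), up 1 to (2,2), up-right 1 to (1,3), down-right 1 to (2,4), left 1 to (2,3) — 5 moves in all.
Check: order respected (1 at step 1, 2 at step 2, 3 at step 4); 5 moves as required.

(3,3) (3,2) (2,2) (1,3) (2,4) (2,3)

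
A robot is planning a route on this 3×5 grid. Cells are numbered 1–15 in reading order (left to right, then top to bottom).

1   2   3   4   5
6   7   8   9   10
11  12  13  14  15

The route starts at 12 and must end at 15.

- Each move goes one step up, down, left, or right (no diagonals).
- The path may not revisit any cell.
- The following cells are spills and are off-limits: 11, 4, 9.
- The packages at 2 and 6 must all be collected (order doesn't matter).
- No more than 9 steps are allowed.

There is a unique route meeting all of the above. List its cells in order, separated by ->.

The 9-move cap with required stops at 2, 6 leaves no slack for detours.
Route from 12: up 1 to 7, left 1 to 6, up 1 to 1, right 2 to 3, down 2 to 13, right 2 to 15 — 9 moves in all.
Check: all required cells visited; 9 ≤ 9 moves.

12 -> 7 -> 6 -> 1 -> 2 -> 3 -> 8 -> 13 -> 14 -> 15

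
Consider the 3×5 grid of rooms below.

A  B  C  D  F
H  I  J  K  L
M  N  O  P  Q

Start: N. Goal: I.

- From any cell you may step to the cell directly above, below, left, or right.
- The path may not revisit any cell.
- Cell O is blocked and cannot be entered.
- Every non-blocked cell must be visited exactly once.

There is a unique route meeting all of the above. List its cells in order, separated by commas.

N, M, H, A, B, C, D, F, L, Q, P, K, J, I

Need to visit all 14 open cells exactly once, starting at N and ending at I.
Cell M has only two open neighbours (H and N), so the path must pass straight through it: one of those is the cell it's entered from and the other is where it exits.
Route from N: left 1 to M, up 2 to A, right 4 to F, down 2 to Q, left 1 to P, up 1 to K, left 2 to I — 13 moves in all.
Check: all 14 open cells covered.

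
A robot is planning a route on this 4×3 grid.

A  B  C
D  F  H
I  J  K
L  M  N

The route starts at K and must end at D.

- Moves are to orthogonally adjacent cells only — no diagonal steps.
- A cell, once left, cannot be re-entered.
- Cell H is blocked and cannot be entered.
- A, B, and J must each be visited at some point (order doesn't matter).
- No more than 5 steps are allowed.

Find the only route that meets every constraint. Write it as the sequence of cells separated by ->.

K -> J -> F -> B -> A -> D

The 5-move cap with required stops at A, B, J leaves no slack for detours.
Route from K: left 1 to J, up 2 to B, left 1 to A, down 1 to D — 5 moves in all.
Check: all required cells visited; 5 ≤ 5 moves.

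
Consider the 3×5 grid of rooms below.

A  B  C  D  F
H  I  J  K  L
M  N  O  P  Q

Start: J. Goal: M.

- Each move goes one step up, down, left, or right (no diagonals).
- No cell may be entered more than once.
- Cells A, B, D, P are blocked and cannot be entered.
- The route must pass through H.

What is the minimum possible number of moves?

Any route passes through H somewhere between J and M. Summing Manhattan distances along the two legs (J → H → M) gives a lower bound of 2 + 1 = 3 moves.
A route of 3 moves achieves this: J → I → H → M.
Since 3 matches the lower bound, it is optimal.

3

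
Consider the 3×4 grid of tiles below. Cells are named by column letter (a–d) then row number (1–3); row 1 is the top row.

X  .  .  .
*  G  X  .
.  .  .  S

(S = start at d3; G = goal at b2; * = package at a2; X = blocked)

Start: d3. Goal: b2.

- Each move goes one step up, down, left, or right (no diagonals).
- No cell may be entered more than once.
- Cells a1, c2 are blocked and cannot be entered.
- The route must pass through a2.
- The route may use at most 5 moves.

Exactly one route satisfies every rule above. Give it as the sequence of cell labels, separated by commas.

The budget equals the shortest possible length, so every move has to be on a shortest route through the required cells.
Route from d3: 3× left (reaching a3), up to a2, right to b2 — 5 moves in all.
Check: all required cells visited; 5 ≤ 5 moves.

d3, c3, b3, a3, a2, b2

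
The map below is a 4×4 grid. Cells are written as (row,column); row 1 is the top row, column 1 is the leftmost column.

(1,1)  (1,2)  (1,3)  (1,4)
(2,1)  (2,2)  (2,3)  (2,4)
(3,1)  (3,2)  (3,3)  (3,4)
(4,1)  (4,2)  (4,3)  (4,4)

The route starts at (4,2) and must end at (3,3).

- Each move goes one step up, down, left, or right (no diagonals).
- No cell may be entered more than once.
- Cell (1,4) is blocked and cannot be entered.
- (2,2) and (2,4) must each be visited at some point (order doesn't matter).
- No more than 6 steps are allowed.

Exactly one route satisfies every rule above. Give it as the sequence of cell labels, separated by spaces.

The budget equals the shortest possible length, so every move has to be on a shortest route through the required cells.
Route from (4,2): 2× up (reaching (2,2)), 2× right (reaching (2,4)), down to (3,4), left to (3,3) — 6 moves in all.
Check: all required cells visited; 6 ≤ 6 moves.

(4,2) (3,2) (2,2) (2,3) (2,4) (3,4) (3,3)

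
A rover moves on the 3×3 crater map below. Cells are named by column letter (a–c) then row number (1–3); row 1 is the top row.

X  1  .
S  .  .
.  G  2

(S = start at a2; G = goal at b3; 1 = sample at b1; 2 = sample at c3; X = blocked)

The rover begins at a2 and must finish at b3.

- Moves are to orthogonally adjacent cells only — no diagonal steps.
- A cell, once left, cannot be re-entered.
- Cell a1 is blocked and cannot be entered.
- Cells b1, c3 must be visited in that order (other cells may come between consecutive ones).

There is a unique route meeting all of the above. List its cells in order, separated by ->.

The waypoints must appear in the order b1, c3, with no cell reused.
Route from a2: right to b2, up to b1, right to c1, 2× down (reaching c3), left to b3 — 6 moves in all.
Check: order respected (1 at step 2, 2 at step 5).

a2 -> b2 -> b1 -> c1 -> c2 -> c3 -> b3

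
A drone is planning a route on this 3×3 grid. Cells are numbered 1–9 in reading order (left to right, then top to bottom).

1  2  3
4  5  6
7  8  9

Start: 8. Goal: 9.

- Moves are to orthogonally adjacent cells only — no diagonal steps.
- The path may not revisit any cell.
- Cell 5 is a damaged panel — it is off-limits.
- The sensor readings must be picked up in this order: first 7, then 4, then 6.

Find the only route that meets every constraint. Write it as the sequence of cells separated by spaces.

8 7 4 1 2 3 6 9

The waypoints must appear in the order 7, 4, 6, with no cell reused.
Route from 8: left to 7, 2× up (reaching 1), 2× right (reaching 3), 2× down (reaching 9) — 7 moves in all.
Check: order respected (7 at step 1, 4 at step 2, 6 at step 6).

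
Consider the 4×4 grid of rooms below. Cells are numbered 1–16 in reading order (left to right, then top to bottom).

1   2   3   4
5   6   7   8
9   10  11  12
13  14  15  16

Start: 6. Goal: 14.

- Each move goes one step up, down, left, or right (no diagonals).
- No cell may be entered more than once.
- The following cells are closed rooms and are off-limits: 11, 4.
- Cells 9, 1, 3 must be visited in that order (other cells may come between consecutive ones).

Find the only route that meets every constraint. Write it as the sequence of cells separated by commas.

6, 10, 9, 5, 1, 2, 3, 7, 8, 12, 16, 15, 14

The waypoints must appear in the order 9, 1, 3, with no cell reused.
Route from 6: down to 10, left to 9, 2× up (reaching 1), 2× right (reaching 3), down to 7, right to 8, 2× down (reaching 16), 2× left (reaching 14) — 12 moves in all.
Check: order respected (9 at step 2, 1 at step 4, 3 at step 6).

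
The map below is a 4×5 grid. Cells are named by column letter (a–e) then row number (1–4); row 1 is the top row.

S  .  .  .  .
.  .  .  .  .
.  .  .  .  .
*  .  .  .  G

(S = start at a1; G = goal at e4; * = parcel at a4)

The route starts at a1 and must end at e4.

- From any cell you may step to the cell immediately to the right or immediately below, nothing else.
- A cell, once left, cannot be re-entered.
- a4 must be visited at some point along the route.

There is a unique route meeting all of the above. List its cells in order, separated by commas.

Moves only go right or down, so the column and row indices never decrease.
Route from a1: down 3 to a4, right 4 to e4 — 7 moves in all.
Check: all required cells visited.

a1, a2, a3, a4, b4, c4, d4, e4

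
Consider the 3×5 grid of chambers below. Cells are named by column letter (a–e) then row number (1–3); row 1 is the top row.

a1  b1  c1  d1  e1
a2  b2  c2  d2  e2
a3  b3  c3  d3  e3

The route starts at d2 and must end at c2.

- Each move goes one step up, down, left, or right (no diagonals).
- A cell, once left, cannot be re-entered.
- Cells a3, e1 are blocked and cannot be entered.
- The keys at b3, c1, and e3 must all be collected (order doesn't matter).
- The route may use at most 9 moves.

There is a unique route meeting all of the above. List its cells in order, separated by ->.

d2 -> e2 -> e3 -> d3 -> c3 -> b3 -> b2 -> b1 -> c1 -> c2

The budget equals the shortest possible length, so every move has to be on a shortest route through the required cells.
Route from d2: right 1 to e2, down 1 to e3, left 3 to b3, up 2 to b1, right 1 to c1, down 1 to c2 — 9 moves in all.
Check: all required cells visited; 9 ≤ 9 moves.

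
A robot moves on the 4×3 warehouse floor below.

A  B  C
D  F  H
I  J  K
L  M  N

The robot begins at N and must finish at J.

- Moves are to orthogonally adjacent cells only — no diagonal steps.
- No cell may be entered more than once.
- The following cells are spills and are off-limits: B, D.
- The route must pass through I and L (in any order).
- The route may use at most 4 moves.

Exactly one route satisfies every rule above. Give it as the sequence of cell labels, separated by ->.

The budget equals the shortest possible length, so every move has to be on a shortest route through the required cells.
Route from N: 2× left (reaching L), up to I, right to J — 4 moves in all.
Check: all required cells visited; 4 ≤ 4 moves.

N -> M -> L -> I -> J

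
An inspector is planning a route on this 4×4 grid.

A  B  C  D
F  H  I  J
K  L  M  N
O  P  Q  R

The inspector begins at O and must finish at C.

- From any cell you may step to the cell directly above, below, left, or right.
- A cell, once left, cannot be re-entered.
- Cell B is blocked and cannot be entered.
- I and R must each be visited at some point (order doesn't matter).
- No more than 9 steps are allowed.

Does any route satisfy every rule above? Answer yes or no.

One route that works: O → P → Q → R → N → J → I → C.

yes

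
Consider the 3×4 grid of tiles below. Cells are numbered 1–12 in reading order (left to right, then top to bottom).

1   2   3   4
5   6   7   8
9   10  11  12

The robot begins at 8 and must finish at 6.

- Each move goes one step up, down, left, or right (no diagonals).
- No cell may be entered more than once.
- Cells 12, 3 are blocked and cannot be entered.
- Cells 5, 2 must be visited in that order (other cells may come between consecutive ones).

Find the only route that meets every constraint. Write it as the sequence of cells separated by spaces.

The waypoints must appear in the order 5, 2, with no cell reused.
Route from 8: left 1 to 7, down 1 to 11, left 2 to 9, up 2 to 1, right 1 to 2, down 1 to 6 — 8 moves in all.
Check: order respected (5 at step 5, 2 at step 7).

8 7 11 10 9 5 1 2 6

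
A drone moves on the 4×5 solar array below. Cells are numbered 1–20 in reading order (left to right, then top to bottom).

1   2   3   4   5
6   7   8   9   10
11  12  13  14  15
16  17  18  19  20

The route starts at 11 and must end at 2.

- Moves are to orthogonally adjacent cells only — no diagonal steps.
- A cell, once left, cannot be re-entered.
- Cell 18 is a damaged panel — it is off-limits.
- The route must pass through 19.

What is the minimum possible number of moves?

Any route passes through 19 somewhere between 11 and 2. Summing Manhattan distances along the two legs (11 → 19 → 2) gives a lower bound of 4 + 5 = 9 moves.
The shortest route satisfying every rule uses 11 moves: 11 → 12 → 13 → 14 → 19 → 20 → 15 → 10 → 5 → 4 → 3 → 2.
The bound of 9 isn't tight here; checking systematically, no route of length 9 through 10 satisfies every constraint, so 11 is the minimum.

11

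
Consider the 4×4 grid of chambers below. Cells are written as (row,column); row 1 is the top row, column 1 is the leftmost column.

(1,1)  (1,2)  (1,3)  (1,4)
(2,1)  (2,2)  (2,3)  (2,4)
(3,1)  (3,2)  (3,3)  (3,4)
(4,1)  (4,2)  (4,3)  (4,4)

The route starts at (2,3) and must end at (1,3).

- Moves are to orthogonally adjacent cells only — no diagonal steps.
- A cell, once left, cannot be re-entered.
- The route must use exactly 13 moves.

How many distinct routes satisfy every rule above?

14

Need simple routes of exactly 13 moves from (2,3) to (1,3) (Manhattan distance 1, so 6 moves are spent on a detour and 6 undoing it).
Branch systematically from the start, pruning whenever the remaining move budget drops below the Manhattan distance to (1,3) or differs from it in parity. Grouping the completions by first move — via (3,3): 2; via (2,2): 8; via (2,4): 4 (no valid completion starts via (1,3)) — and summing: 2 + 8 + 4 = 14.
That gives 14 routes.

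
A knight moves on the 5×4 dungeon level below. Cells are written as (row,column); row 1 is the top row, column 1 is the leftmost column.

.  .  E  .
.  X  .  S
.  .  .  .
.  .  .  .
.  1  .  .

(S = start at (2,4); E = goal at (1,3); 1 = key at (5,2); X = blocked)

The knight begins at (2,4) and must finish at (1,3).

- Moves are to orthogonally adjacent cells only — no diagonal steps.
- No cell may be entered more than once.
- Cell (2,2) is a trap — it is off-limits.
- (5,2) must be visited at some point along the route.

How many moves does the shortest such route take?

Any route passes through (5,2) somewhere between (2,4) and (1,3). Summing Manhattan distances along the two legs ((2,4) → (5,2) → (1,3)) gives a lower bound of 5 + 5 = 10 moves.
A route of 10 moves achieves this: (2,4) → (3,4) → (4,4) → (5,4) → (5,3) → (5,2) → (4,2) → (3,2) → (3,3) → (2,3) → (1,3).
Since 10 matches the lower bound, it is optimal.

10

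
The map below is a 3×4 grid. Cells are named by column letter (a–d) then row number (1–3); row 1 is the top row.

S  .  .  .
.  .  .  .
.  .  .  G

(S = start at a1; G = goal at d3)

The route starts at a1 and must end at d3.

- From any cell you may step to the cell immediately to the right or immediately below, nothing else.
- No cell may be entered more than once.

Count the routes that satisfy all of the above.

A right/down-only route from a1 to d3 makes exactly 2 down-moves and 3 right-moves in some order.
With no other constraints that would be C(5,2) = 10 routes.
That gives 10 routes.

10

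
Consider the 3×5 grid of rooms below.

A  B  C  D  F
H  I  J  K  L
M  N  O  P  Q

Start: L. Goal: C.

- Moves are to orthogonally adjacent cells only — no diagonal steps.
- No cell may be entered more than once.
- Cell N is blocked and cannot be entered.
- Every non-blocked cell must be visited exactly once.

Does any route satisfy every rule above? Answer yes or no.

no

Cell M has only one open neighbour but is neither the start nor the goal, so a Hamiltonian route would have to both enter and leave it through the same neighbour — impossible without revisiting.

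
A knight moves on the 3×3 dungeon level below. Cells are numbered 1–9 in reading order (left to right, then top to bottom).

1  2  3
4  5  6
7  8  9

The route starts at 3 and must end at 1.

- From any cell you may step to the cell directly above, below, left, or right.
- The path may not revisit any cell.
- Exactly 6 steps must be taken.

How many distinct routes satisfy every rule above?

Need simple routes of exactly 6 moves from 3 to 1 (Manhattan distance 2, so 2 moves are spent on a detour and 2 undoing it).
Enumerating: 3 6 9 8 5 2 1 | 3 6 9 8 5 4 1 | 3 6 9 8 7 4 1 | 3 6 5 8 7 4 1 | 3 2 5 8 7 4 1.
That gives 5 routes.

5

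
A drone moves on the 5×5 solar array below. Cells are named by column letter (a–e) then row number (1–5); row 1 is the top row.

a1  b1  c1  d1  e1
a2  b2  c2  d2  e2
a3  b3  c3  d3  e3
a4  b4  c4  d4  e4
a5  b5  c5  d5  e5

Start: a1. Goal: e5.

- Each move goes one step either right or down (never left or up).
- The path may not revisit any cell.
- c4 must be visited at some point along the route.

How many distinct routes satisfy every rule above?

30

A right/down-only route from a1 to e5 makes exactly 4 down-moves and 4 right-moves in some order.
With no other constraints that would be C(8,4) = 70 routes.
Split at c4 and multiply the segment counts: a1→c4: 10; c4→e5: 3; product = 30.
That gives 30 routes.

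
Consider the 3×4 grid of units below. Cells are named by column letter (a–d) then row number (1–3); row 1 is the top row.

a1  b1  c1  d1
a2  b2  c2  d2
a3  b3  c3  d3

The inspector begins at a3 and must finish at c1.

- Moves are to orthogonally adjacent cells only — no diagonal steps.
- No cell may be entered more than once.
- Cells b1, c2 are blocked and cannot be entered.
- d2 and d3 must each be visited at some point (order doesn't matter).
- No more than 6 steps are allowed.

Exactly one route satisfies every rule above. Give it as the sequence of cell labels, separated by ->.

a3 -> b3 -> c3 -> d3 -> d2 -> d1 -> c1

The 6-move cap with required stops at d2, d3 leaves no slack for detours.
Route from a3: right 3 to d3, up 2 to d1, left 1 to c1 — 6 moves in all.
Check: all required cells visited; 6 ≤ 6 moves.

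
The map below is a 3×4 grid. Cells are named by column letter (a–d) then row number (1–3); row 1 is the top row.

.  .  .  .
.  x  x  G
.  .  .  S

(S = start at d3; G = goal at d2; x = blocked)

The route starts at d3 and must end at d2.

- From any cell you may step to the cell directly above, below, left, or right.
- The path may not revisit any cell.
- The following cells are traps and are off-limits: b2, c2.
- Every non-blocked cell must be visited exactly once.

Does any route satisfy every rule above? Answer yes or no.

yes

One route that works: d3 → c3 → b3 → a3 → a2 → a1 → b1 → c1 → d1 → d2.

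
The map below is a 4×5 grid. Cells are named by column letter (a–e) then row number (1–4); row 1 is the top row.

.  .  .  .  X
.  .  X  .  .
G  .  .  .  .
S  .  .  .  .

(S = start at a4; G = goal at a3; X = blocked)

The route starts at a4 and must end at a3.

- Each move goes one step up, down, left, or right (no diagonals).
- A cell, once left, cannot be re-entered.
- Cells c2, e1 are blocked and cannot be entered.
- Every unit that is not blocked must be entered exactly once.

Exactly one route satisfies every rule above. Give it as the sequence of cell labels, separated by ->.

Need to visit all 18 open cells exactly once, starting at a4 and ending at a3.
Cell e4 has only two open neighbours (e3 and d4), so the path must pass straight through it: one of those is the cell it's entered from and the other is where it exits.
Route from a4: right 2 to c4, up 1 to c3, right 1 to d3, down 1 to d4, right 1 to e4, up 2 to e2, left 1 to d2, up 1 to d1, left 3 to a1, down 1 to a2, right 1 to b2, down 1 to b3, left 1 to a3 — 17 moves in all.
Check: all 18 open cells covered.

a4 -> b4 -> c4 -> c3 -> d3 -> d4 -> e4 -> e3 -> e2 -> d2 -> d1 -> c1 -> b1 -> a1 -> a2 -> b2 -> b3 -> a3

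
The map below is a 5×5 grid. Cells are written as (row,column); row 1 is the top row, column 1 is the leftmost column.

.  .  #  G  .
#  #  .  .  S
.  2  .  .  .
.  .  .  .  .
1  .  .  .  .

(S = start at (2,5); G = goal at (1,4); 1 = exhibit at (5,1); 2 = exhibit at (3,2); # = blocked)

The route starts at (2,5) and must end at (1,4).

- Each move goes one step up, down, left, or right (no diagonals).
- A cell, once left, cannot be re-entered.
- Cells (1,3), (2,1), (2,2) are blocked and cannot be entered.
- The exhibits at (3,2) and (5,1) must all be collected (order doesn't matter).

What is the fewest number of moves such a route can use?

Any route passes through (3,2) and (5,1) in some order between (2,5) and (1,4). Summing Manhattan distances along each leg and taking the cheapest ordering ((2,5) → (5,1) → (3,2) → (1,4)) gives a lower bound of 7 + 3 + 4 = 14 moves.
A route of 14 moves achieves this: (2,5) → (3,5) → (4,5) → (5,5) → (5,4) → (5,3) → (5,2) → (5,1) → (4,1) → (3,1) → (3,2) → (3,3) → (2,3) → (2,4) → (1,4).
Since 14 matches the lower bound, it is optimal.

14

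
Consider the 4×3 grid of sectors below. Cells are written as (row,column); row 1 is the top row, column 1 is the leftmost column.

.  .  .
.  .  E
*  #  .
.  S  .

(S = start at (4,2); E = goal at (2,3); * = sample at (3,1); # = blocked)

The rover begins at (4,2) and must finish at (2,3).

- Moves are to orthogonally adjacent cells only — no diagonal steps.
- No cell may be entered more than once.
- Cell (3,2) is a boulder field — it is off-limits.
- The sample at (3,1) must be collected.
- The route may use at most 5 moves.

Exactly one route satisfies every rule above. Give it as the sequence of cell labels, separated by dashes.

The budget equals the shortest possible length, so every move has to be on a shortest route through the required cells.
Route from (4,2): left 1 to (4,1), up 2 to (2,1), right 2 to (2,3) — 5 moves in all.
Check: all required cells visited; 5 ≤ 5 moves.

(4,2) - (4,1) - (3,1) - (2,1) - (2,2) - (2,3)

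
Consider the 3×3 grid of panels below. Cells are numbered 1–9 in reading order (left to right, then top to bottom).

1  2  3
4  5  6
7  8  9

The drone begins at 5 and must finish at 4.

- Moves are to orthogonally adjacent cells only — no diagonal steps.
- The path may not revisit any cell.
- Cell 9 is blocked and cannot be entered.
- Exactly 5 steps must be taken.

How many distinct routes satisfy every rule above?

Need simple routes of exactly 5 moves from 5 to 4 (Manhattan distance 1, so 2 moves are spent on a detour and 2 undoing it).
Enumerating: 5 6 3 2 1 4.
That gives 1 route.

1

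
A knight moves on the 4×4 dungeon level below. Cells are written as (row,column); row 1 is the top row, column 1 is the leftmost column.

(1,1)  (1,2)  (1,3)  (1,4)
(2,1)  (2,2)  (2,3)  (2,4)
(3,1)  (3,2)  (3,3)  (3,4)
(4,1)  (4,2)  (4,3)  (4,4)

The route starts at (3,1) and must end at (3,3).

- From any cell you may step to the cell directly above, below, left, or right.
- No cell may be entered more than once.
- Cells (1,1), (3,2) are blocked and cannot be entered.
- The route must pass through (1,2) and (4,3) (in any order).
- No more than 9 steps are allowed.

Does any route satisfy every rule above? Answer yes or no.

no

Exhausting the options from (3,1), every branch either dead-ends against blocked cells, would have to re-enter a cell already used, runs past the 9-move limit, or reaches the goal with a constraint still unmet.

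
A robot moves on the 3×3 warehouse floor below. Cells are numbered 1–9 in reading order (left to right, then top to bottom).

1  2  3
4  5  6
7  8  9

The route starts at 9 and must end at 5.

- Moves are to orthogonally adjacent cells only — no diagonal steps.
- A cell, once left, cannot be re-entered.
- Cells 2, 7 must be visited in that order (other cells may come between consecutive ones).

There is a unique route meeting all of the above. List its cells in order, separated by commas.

9, 6, 3, 2, 1, 4, 7, 8, 5

The waypoints must appear in the order 2, 7, with no cell reused.
Route from 9: up 2 to 3, left 2 to 1, down 2 to 7, right 1 to 8, up 1 to 5 — 8 moves in all.
Check: order respected (2 at step 3, 7 at step 6).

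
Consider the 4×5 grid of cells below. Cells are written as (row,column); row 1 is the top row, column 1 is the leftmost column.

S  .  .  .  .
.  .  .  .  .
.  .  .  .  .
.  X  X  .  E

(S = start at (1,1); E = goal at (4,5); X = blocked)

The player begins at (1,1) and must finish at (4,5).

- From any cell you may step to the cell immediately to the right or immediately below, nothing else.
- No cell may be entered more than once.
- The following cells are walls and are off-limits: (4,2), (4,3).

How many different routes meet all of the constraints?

A right/down-only route from (1,1) to (4,5) makes exactly 3 down-moves and 4 right-moves in some order.
With no other constraints that would be C(7,3) = 35 routes.
Subtract routes through each blocked cell (inclusion–exclusion for overlaps): − through (4,2): 4 − through (4,3): 10 + through (4,2)&(4,3): 4 → 25.
That gives 25 routes.

25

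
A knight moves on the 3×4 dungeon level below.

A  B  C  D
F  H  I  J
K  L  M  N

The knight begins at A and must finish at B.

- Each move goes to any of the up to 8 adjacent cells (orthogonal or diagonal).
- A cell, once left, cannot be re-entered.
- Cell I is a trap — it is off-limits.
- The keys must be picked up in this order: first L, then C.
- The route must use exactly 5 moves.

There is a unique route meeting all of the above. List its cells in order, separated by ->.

A -> F -> L -> H -> C -> B

The waypoints must appear in the order L, C, with no cell reused.
Route from A: down to F, down-right to L, up to H, up-right to C, left to B — 5 moves in all.
Check: order respected (L at step 2, C at step 4); 5 moves as required.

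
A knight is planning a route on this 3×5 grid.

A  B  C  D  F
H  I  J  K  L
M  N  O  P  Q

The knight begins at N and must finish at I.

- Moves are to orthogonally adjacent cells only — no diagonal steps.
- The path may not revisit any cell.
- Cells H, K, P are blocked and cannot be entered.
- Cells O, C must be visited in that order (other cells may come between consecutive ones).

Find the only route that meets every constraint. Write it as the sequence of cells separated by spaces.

The waypoints must appear in the order O, C, with no cell reused.
Route from N: right 1 to O, up 2 to C, left 1 to B, down 1 to I — 5 moves in all.
Check: order respected (O at step 1, C at step 3).

N O J C B I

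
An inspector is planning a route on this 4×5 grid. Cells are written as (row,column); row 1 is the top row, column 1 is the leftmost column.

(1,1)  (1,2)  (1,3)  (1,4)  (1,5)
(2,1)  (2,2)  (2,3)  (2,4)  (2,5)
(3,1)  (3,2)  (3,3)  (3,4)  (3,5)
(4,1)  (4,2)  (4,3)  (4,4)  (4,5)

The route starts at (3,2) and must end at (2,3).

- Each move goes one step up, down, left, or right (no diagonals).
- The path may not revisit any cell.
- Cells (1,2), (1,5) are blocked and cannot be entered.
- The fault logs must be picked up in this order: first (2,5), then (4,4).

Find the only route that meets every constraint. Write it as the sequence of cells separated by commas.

(3,2), (3,3), (3,4), (2,4), (2,5), (3,5), (4,5), (4,4), (4,3), (4,2), (4,1), (3,1), (2,1), (2,2), (2,3)

The waypoints must appear in the order (2,5), (4,4), with no cell reused.
Route from (3,2): 2× right (reaching (3,4)), up to (2,4), right to (2,5), 2× down (reaching (4,5)), 4× left (reaching (4,1)), 2× up (reaching (2,1)), 2× right (reaching (2,3)) — 14 moves in all.
Check: order respected ((2,5) at step 4, (4,4) at step 7).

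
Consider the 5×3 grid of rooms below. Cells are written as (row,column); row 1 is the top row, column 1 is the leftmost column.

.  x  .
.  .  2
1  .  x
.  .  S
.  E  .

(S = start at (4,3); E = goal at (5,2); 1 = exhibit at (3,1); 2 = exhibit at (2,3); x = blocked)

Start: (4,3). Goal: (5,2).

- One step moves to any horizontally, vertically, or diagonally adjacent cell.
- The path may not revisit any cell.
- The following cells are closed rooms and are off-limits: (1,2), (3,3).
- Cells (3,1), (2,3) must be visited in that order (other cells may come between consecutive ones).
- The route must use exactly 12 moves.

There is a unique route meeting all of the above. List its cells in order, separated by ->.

The waypoints must appear in the order (3,1), (2,3), with no cell reused.
Route from (4,3): down 1 to (5,3), up-left 2 to (3,1), up 2 to (1,1), down-right 1 to (2,2), up-right 1 to (1,3), down 1 to (2,3), down-left 2 to (4,1), down 1 to (5,1), right 1 to (5,2) — 12 moves in all.
Check: order respected (1 at step 3, 2 at step 8); 12 moves as required.

(4,3) -> (5,3) -> (4,2) -> (3,1) -> (2,1) -> (1,1) -> (2,2) -> (1,3) -> (2,3) -> (3,2) -> (4,1) -> (5,1) -> (5,2)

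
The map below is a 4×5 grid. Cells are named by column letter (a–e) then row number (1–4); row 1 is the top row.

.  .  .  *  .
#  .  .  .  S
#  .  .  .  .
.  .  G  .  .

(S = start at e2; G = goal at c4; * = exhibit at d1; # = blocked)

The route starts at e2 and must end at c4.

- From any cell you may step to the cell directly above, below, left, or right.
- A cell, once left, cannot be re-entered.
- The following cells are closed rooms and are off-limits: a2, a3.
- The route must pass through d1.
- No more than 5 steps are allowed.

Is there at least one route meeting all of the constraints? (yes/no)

Even ignoring the no-revisit rule, getting from e2 to c4 via d1 needs at least 2 + 4 = 6 moves (Manhattan distance per leg), which exceeds the 5-move limit.

no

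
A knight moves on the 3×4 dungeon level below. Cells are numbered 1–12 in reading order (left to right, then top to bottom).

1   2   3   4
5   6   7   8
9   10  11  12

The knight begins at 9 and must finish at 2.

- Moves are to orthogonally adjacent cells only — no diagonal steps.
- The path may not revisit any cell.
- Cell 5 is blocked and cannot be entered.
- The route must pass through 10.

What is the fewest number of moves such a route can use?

Any route passes through 10 somewhere between 9 and 2. Summing Manhattan distances along the two legs (9 → 10 → 2) gives a lower bound of 1 + 2 = 3 moves.
A route of 3 moves achieves this: 9 → 10 → 6 → 2.
Since 3 matches the lower bound, it is optimal.

3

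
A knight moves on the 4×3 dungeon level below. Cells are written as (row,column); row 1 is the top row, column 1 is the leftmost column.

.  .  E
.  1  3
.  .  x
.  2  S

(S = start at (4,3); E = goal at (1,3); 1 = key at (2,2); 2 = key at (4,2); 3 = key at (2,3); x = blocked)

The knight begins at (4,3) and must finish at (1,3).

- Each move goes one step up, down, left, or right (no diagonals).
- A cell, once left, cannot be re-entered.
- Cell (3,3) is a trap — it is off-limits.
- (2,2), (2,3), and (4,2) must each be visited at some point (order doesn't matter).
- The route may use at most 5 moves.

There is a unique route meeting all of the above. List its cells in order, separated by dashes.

(4,3) - (4,2) - (3,2) - (2,2) - (2,3) - (1,3)

Any route must reach (2,2), (2,3), and (4,2) and still end at (1,3) within 5 moves, so the order of the required stops is forced.
Route from (4,3): left to (4,2), 2× up (reaching (2,2)), right to (2,3), up to (1,3) — 5 moves in all.
Check: all required cells visited; 5 ≤ 5 moves.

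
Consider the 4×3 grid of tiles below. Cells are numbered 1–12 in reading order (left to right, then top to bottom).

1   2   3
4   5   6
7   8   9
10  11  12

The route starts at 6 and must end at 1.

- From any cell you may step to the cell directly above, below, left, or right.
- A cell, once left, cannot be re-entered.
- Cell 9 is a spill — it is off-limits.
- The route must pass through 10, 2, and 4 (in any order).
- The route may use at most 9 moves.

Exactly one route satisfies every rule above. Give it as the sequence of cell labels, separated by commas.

The 9-move cap with required stops at 10, 2, 4 leaves no slack for detours.
Route from 6: up 1 to 3, left 1 to 2, down 3 to 11, left 1 to 10, up 3 to 1 — 9 moves in all.
Check: all required cells visited; 9 ≤ 9 moves.

6, 3, 2, 5, 8, 11, 10, 7, 4, 1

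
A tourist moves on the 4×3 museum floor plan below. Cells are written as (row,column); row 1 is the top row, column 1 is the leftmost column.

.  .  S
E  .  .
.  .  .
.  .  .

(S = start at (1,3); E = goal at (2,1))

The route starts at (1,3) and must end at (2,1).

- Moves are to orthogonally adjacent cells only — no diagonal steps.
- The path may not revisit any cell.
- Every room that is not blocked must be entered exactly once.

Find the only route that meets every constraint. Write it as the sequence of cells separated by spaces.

Need to visit all 12 open cells exactly once, starting at (1,3) and ending at (2,1).
Cell (4,3) has only two open neighbours ((3,3) and (4,2)), so the path must pass straight through it: one of those is the cell it's entered from and the other is where it exits.
Route from (1,3): 3× down (reaching (4,3)), 2× left (reaching (4,1)), up to (3,1), right to (3,2), 2× up (reaching (1,2)), left to (1,1), down to (2,1) — 11 moves in all.
Check: all 12 open cells covered.

(1,3) (2,3) (3,3) (4,3) (4,2) (4,1) (3,1) (3,2) (2,2) (1,2) (1,1) (2,1)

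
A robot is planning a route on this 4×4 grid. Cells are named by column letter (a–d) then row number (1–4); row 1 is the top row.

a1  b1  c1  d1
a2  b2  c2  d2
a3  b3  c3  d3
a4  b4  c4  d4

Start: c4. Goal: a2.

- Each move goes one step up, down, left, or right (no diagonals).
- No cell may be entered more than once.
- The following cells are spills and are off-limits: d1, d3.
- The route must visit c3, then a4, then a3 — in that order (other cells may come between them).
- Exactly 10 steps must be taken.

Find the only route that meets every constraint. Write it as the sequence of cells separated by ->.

c4 -> c3 -> c2 -> c1 -> b1 -> b2 -> b3 -> b4 -> a4 -> a3 -> a2

The waypoints must appear in the order c3, a4, a3, with no cell reused.
Route from c4: 3× up (reaching c1), left to b1, 3× down (reaching b4), left to a4, 2× up (reaching a2) — 10 moves in all.
Check: order respected (c3 at step 1, a4 at step 8, a3 at step 9); 10 moves as required.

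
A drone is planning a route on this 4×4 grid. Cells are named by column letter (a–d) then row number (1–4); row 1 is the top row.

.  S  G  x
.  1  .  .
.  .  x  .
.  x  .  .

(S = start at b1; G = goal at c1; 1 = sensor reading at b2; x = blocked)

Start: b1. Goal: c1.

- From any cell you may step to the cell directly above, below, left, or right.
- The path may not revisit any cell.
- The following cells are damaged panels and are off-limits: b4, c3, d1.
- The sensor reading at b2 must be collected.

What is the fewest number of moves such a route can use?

3

Any route passes through b2 somewhere between b1 and c1. Summing Manhattan distances along the two legs (b1 → b2 → c1) gives a lower bound of 1 + 2 = 3 moves.
A route of 3 moves achieves this: b1 → b2 → c2 → c1.
Since 3 matches the lower bound, it is optimal.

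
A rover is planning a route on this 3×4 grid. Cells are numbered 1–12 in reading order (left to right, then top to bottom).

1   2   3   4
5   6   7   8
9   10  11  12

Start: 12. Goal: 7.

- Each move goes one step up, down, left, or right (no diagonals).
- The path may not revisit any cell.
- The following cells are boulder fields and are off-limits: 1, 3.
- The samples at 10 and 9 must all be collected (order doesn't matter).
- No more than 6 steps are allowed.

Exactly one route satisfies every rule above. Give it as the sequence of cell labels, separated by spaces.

Any route must reach 10 and 9 and still end at 7 within 6 moves, so the order of the required stops is forced.
Route from 12: 3× left (reaching 9), up to 5, 2× right (reaching 7) — 6 moves in all.
Check: all required cells visited; 6 ≤ 6 moves.

12 11 10 9 5 6 7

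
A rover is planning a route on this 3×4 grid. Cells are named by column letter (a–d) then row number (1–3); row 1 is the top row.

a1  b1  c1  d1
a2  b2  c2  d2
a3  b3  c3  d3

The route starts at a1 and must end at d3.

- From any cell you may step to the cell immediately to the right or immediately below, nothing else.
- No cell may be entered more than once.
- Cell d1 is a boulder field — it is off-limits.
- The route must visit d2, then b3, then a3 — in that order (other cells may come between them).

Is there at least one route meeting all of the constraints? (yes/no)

b3 lies to the left of d2, so going from d2 to b3 would need a leftward move — but moves only go right/down, so d2 cannot be visited before b3.

no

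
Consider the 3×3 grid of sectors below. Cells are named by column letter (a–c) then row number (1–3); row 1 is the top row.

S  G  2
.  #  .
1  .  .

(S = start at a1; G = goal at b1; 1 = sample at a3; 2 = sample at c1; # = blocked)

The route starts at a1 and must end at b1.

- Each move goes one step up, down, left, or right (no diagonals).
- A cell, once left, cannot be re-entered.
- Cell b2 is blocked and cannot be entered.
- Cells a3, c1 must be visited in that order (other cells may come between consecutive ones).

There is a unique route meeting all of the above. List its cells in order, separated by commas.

The waypoints must appear in the order a3, c1, with no cell reused.
Route from a1: down 2 to a3, right 2 to c3, up 2 to c1, left 1 to b1 — 7 moves in all.
Check: order respected (1 at step 2, 2 at step 6).

a1, a2, a3, b3, c3, c2, c1, b1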